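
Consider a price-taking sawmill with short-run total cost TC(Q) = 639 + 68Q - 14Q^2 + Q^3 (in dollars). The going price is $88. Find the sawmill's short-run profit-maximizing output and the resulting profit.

AVC = 68 - 14Q + Q^2 has its minimum $19 at Q = 7; price $88 clears that bar, so the firm operates.
MC = 68 - 28Q + 3Q^2. Setting P = MC and taking the root on the rising branch gives Q* = 10.
TR = 88·10 = 880. TC = 639 + 280 = 919. Profit = 880 − 919 = -$39.
Shutting down would mean losing the fixed cost of $639, so operating at a loss of $39 is better by $600.

Profit = -$39 at Q = 10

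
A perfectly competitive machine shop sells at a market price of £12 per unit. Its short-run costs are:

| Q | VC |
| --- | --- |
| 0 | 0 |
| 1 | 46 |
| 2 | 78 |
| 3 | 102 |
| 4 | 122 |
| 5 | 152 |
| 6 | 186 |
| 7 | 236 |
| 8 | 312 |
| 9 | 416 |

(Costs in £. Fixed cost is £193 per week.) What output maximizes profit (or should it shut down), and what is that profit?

Compute π = P·Q − TC at each output: Q=0: -193; Q=1: -227; Q=2: -247; Q=3: -259; Q=4: -267; Q=5: -285; Q=6: -307; Q=7: -345; Q=8: -409; Q=9: -501.
Profit is highest at Q = 0. Equivalently, the lowest AVC in the table is 152/5 ≈ £30.40 at Q = 5, and P = £12 falls below it — price never covers variable cost, so the firm shuts down and loses only its fixed cost.

Q = 0 (shut down); profit = -£193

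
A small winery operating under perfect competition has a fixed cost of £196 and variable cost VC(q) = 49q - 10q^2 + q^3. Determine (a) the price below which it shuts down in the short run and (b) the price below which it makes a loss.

Shutdown price = £24; break-even price = £56

Shutdown price = min AVC. AVC = 49 - 10q + q^2, with vertex at q = 5 and minimum £24.
ATC = 196/q + 49 - 10q + q^2. Setting dATC/dq = −196/q^2 − 10 + 2q = 0 gives q = 7 (since 2·7^3 − 10·7^2 = 196).
min ATC = 196/7 + 49 − 10·7 + 7^2 = £56. That is the break-even price.
Between these two prices the firm operates at a loss; above £56 it earns a profit.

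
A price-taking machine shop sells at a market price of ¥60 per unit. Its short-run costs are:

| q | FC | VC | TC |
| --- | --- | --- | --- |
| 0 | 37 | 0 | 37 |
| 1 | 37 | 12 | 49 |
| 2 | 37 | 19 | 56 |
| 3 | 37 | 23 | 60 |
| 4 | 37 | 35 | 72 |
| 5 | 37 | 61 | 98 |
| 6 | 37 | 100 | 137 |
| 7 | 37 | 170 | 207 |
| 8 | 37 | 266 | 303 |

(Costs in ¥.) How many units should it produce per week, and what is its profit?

Tabulate TR − TC: q=0: -37; q=1: 11; q=2: 64; q=3: 120; q=4: 168; q=5: 202; q=6: 223; q=7: 213; q=8: 177.
Profit is maximized at q = 6. AVC there is 100/6 = ¥16.67 ≤ P, so producing beats shutting down (which would give -¥37).

q = 6; profit = ¥223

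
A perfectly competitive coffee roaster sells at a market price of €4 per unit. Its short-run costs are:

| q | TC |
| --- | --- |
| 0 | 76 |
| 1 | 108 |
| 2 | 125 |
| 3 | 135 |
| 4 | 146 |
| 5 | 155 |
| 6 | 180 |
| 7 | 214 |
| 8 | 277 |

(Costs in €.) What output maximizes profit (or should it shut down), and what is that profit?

Tabulate TR − TC: q=0: -76; q=1: -104; q=2: -117; q=3: -123; q=4: -130; q=5: -135; q=6: -156; q=7: -186; q=8: -245.
Profit is highest at q = 0. Equivalently, the lowest AVC in the table is 79/5 ≈ €15.80 at q = 5, and P = €4 falls below it — price never covers variable cost, so the firm shuts down and loses only its fixed cost.

q = 0 (shut down); profit = -€76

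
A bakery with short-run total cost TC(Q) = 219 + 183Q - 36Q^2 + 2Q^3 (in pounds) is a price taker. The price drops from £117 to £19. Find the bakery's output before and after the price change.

MC = 183 - 72Q + 6Q^2; the shutdown threshold is min AVC = £21 (at Q = 9).
At P = £117 ≥ min AVC, set P = MC on the rising branch: Q = 11.
At P = £19 < min AVC = £21, price no longer covers variable cost at any output, so the firm shuts down: Q = 0.

Output falls from 11 to 0 (the firm shuts down)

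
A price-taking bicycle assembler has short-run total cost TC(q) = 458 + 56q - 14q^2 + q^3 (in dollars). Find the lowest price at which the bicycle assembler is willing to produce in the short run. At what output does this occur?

$7 per unit, at q = 7

Short-run supply begins at min AVC. From VC = 56q - 14q^2 + q^3, AVC = 56 - 14q + q^2.
dAVC/dq = -14 + 2q = 0 gives q = 7. min AVC = 56 - 14·7 + 7^2 = 7.
So the shutdown price is $7.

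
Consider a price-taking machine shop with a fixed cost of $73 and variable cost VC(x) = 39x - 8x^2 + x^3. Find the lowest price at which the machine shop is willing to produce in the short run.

The firm shuts down when price falls below the minimum of average variable cost. AVC = VC/x = 39 - 8x + x^2.
At the minimum of AVC, MC = AVC. MC = 39 - 16x + 3x^2; setting MC = AVC gives 2x^2 - 8x = 0, so x = 4. min AVC = 23.
For P < $23 the firm produces nothing.

$23 per unit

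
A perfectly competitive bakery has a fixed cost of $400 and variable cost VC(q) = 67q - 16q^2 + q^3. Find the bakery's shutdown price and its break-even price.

Shutdown price = $3; break-even price = $47

Shutdown price = min AVC. AVC = 67 - 16q + q^2, with vertex at q = 8 and minimum $3.
ATC = 400/q + 67 - 16q + q^2. Setting dATC/dq = −400/q^2 − 16 + 2q = 0 gives q = 10 (since 2·10^3 − 16·10^2 = 400).
min ATC = 400/10 + 67 − 16·10 + 10^2 = $47. That is the break-even price.
Between these two prices the firm operates at a loss; above $47 it earns a profit.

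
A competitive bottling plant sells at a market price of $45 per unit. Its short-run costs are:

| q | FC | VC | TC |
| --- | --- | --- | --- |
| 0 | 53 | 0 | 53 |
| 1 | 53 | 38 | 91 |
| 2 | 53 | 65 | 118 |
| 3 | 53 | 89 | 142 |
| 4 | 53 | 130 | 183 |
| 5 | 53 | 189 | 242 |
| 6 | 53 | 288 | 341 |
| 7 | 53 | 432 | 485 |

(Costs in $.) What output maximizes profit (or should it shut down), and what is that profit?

q = 4; profit = -$3

Compute π = P·q − TC at each output: q=0: -53; q=1: -46; q=2: -28; q=3: -7; q=4: -3; q=5: -17; q=6: -71; q=7: -170.
Profit is maximized at q = 4. AVC there is 130/4 = $32.50 ≤ P, so producing beats shutting down (which would give -$53).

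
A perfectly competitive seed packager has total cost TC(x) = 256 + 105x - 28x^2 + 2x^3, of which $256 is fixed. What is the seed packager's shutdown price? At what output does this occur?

The firm shuts down when price falls below the minimum of average variable cost. AVC = VC/x = 105 - 28x + 2x^2.
dAVC/dx = -28 + 4x = 0 gives x = 7. min AVC = 105 - 28·7 + 2·7^2 = 7.
The firm shuts down for any P below $7.

$7 per unit, at x = 7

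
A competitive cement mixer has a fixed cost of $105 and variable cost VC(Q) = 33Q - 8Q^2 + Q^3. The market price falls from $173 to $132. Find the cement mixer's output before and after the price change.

Output falls from 10 to 9

AVC = 33 - 8Q + Q^2, minimized at Q = 4 where min AVC = $17. MC = 33 - 16Q + 3Q^2.
At P = $173 ≥ min AVC, set P = MC on the rising branch: Q = 10.
At P = $132 ≥ min AVC, set P = MC: Q = 9. The firm stays open but cuts output.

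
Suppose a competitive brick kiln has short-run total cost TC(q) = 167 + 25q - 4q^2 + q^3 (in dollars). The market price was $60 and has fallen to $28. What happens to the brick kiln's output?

Output falls from 5 to 3

MC = 25 - 8q + 3q^2; the shutdown threshold is min AVC = $21 (at q = 2).
With P = $60 above the shutdown price, P = MC gives q = 5.
At P = $28 ≥ min AVC, set P = MC: q = 3. The firm stays open but cuts output.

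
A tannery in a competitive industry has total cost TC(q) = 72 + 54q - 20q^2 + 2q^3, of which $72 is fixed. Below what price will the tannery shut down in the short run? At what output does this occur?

$4 per unit, at q = 5

The firm shuts down when price falls below the minimum of average variable cost. AVC = VC/q = 54 - 20q + 2q^2.
At the minimum of AVC, MC = AVC. MC = 54 - 40q + 6q^2; setting MC = AVC gives 4q^2 - 20q = 0, so q = 5. min AVC = 4.
The firm shuts down for any P below $4.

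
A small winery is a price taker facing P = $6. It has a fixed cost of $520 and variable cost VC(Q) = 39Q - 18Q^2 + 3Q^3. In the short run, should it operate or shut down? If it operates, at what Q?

Shut down

Variable cost is VC = 39Q - 18Q^2 + 3Q^3, so AVC = VC/Q = 39 - 18Q + 3Q^2 and MC = dTC/dQ = 39 - 36Q + 9Q^2.
The AVC parabola has its vertex at Q = 18/6 = 3, where AVC = 39 - 18·3 + 3·3^2 = $12.
With P < min AVC ($6 < $12), every unit sold adds to the loss.
Best response: produce nothing and absorb the $520 fixed cost.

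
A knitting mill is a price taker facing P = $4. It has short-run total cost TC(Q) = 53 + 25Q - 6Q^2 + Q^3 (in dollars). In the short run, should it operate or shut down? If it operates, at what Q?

Shut down

From TC, MC = TC'(Q) = 25 - 12Q + 3Q^2 and AVC = VC/Q = 25 - 6Q + Q^2.
AVC hits its minimum where MC = AVC, at Q = 3, giving min AVC = 25 - 6·3 + 3^2 = $16.
With P < min AVC ($4 < $16), every unit sold adds to the loss.
Shutting down limits the loss to fixed cost, $53.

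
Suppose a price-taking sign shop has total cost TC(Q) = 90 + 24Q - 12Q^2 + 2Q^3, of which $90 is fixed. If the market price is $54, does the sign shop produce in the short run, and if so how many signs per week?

Produce at Q = 5

Variable cost is VC = 24Q - 12Q^2 + 2Q^3, so AVC = VC/Q = 24 - 12Q + 2Q^2 and MC = dTC/dQ = 24 - 24Q + 6Q^2.
The AVC parabola has its vertex at Q = 12/4 = 3, where AVC = 24 - 12·3 + 2·3^2 = $6.
Since P = $54 ≥ min AVC = $6, price covers variable cost and the firm should produce.
Set P = MC: 54 = 24 - 24Q + 6Q^2 → -30 - 24Q + 6Q^2 = 0. The roots are Q = -1 and Q = 5; the profit-maximizing output is on the rising part of MC, so Q* = 5.
Check: AVC at Q = 5 is $14 ≤ P, so revenue covers variable cost.
Profit = P·Q − TC = 54·5 − 160 = $110.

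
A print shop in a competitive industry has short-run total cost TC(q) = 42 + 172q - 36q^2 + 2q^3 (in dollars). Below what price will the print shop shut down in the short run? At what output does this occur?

Short-run supply begins at min AVC. From VC = 172q - 36q^2 + 2q^3, AVC = 172 - 36q + 2q^2.
dAVC/dq = -36 + 4q = 0 gives q = 9. min AVC = 172 - 36·9 + 2·9^2 = 10.
For P < $10 the firm produces nothing.

$10 per unit, at q = 9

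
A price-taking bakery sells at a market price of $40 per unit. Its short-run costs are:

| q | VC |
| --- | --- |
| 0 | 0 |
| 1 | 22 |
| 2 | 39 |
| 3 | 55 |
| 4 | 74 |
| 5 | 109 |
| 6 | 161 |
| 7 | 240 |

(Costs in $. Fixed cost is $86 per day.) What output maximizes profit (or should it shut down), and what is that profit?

q = 5; profit = $5

Compute π = P·q − TC at each output: q=0: -86; q=1: -68; q=2: -45; q=3: -21; q=4: 0; q=5: 5; q=6: -7; q=7: -46.
Profit is maximized at q = 5. AVC there is 109/5 = $21.80 ≤ P, so producing beats shutting down (which would give -$86).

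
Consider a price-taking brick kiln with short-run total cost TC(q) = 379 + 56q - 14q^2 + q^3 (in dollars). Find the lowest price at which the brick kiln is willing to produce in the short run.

$7 per unit

Short-run supply begins at min AVC. From VC = 56q - 14q^2 + q^3, AVC = 56 - 14q + q^2.
At the minimum of AVC, MC = AVC. MC = 56 - 28q + 3q^2; setting MC = AVC gives 2q^2 - 14q = 0, so q = 7. min AVC = 7.
The firm shuts down for any P below $7.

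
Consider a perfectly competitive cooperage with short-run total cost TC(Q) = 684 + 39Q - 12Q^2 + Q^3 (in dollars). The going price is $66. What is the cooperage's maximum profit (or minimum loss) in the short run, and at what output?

AVC = 39 - 12Q + Q^2 has its minimum $3 at Q = 6; price $66 clears that bar, so the firm operates.
MC = 39 - 24Q + 3Q^2. Setting P = MC and taking the root on the rising branch gives Q* = 9.
TR = 66·9 = 594. TC = 684 + 108 = 792. Profit = 594 − 792 = -$198.
By producing, the firm covers all variable cost plus $486 of fixed cost; shutting down would lose the full $684.

Profit = -$198 at Q = 9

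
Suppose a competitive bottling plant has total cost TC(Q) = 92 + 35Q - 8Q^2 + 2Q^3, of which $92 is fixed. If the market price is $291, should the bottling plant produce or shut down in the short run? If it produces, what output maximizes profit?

Strip out fixed cost: VC = 35Q - 8Q^2 + 2Q^3. Then AVC = 35 - 8Q + 2Q^2 and MC = 35 - 16Q + 6Q^2.
The AVC parabola has its vertex at Q = 8/4 = 2, where AVC = 35 - 8·2 + 2·2^2 = $27.
Because $291 ≥ $27, revenue can cover variable cost; the firm operates.
Set P = MC: 291 = 35 - 16Q + 6Q^2 → -256 - 16Q + 6Q^2 = 0. The roots are Q = -16/3 and Q = 8; the profit-maximizing output is on the rising part of MC, so Q* = 8.
Check: AVC at Q = 8 is $99 ≤ P, so revenue covers variable cost.
Profit = P·Q − TC = 291·8 − 884 = $1444.

Produce at Q = 8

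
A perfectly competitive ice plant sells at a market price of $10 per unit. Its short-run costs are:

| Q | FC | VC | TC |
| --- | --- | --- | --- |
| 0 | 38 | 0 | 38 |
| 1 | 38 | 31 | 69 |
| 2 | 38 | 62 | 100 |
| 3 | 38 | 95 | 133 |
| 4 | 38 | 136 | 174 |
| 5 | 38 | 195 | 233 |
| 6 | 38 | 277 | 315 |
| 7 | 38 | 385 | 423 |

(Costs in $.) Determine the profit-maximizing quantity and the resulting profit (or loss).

Q = 0 (shut down); profit = -$38

Profit at each row (π = 10Q − TC): Q=0: -38; Q=1: -59; Q=2: -80; Q=3: -103; Q=4: -134; Q=5: -183; Q=6: -255; Q=7: -353.
Profit is highest at Q = 0. Equivalently, the lowest AVC in the table is 31/1 ≈ $31 at Q = 1, and P = $10 falls below it — price never covers variable cost, so the firm shuts down and loses only its fixed cost.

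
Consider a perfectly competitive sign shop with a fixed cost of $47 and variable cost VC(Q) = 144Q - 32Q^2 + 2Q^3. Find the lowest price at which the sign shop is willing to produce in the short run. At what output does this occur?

$16 per unit, at Q = 8

The firm shuts down when price falls below the minimum of average variable cost. AVC = VC/Q = 144 - 32Q + 2Q^2.
At the minimum of AVC, MC = AVC. MC = 144 - 64Q + 6Q^2; setting MC = AVC gives 4Q^2 - 32Q = 0, so Q = 8. min AVC = 16.
The firm shuts down for any P below $16.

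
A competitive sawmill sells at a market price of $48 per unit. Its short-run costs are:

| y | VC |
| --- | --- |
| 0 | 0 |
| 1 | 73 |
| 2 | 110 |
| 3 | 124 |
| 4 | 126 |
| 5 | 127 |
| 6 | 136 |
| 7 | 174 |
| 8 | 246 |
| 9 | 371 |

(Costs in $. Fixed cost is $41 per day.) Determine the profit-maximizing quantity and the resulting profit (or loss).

Tabulate TR − TC: y=0: -41; y=1: -66; y=2: -55; y=3: -21; y=4: 25; y=5: 72; y=6: 111; y=7: 121; y=8: 97; y=9: 20.
Profit is maximized at y = 7. AVC there is 174/7 = $24.86 ≤ P, so producing beats shutting down (which would give -$41).

y = 7; profit = $121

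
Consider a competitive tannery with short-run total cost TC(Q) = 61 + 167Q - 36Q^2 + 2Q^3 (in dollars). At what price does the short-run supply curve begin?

The firm shuts down when price falls below the minimum of average variable cost. AVC = VC/Q = 167 - 36Q + 2Q^2.
At the minimum of AVC, MC = AVC. MC = 167 - 72Q + 6Q^2; setting MC = AVC gives 4Q^2 - 36Q = 0, so Q = 9. min AVC = 5.
For P < $5 the firm produces nothing.

$5 per unit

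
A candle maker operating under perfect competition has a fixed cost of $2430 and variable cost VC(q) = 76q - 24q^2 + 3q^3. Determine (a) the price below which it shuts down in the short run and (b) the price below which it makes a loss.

Shutdown price = $28; break-even price = $373

Shutdown price = min AVC. AVC = 76 - 24q + 3q^2, with vertex at q = 4 and minimum $28.
ATC = 2430/q + 76 - 24q + 3q^2. Setting dATC/dq = −2430/q^2 − 24 + 6q = 0 gives q = 9 (since 6·9^3 − 24·9^2 = 2430).
min ATC = 2430/9 + 76 − 24·9 + 3·9^2 = $373. That is the break-even price.
For $28 ≤ P < $373 the firm produces at a loss; below $28 it shuts down.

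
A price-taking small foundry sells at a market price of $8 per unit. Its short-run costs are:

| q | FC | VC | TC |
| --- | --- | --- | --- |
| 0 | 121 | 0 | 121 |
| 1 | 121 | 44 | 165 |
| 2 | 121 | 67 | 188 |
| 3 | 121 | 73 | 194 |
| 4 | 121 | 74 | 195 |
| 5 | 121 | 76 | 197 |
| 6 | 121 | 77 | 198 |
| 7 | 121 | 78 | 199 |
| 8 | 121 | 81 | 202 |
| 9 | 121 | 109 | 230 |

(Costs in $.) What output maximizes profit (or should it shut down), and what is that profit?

q = 0 (shut down); profit = -$121

Compute π = P·q − TC at each output: q=0: -121; q=1: -157; q=2: -172; q=3: -170; q=4: -163; q=5: -157; q=6: -150; q=7: -143; q=8: -138; q=9: -158.
Profit is highest at q = 0. Equivalently, the lowest AVC in the table is 81/8 ≈ $10.12 at q = 8, and P = $8 falls below it — price never covers variable cost, so the firm shuts down and loses only its fixed cost.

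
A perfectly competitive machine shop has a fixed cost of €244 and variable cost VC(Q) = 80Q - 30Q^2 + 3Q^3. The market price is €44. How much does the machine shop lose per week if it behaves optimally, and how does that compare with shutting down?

Profit = -€28 at Q = 6

AVC = 80 - 30Q + 3Q^2 has its minimum €5 at Q = 5; price €44 clears that bar, so the firm operates.
With MC = 80 - 60Q + 9Q^2, P = MC on the upward-sloping part at Q* = 6.
TR = 44·6 = 264. TC = 244 + 48 = 292. Profit = 264 − 292 = -€28.
That loss of €28 beats the €244 the firm would lose by shutting down; producing recovers €216 of fixed cost.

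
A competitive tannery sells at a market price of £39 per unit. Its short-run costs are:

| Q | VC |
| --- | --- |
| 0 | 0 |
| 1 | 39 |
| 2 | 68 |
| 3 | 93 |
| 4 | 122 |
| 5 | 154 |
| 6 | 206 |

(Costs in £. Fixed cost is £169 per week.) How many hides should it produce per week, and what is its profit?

Q = 5; profit = -£128

Profit at each row (π = 39Q − TC): Q=0: -169; Q=1: -169; Q=2: -159; Q=3: -145; Q=4: -135; Q=5: -128; Q=6: -141.
Profit is maximized at Q = 5. AVC there is 154/5 = £30.80 ≤ P, so producing beats shutting down (which would give -£169).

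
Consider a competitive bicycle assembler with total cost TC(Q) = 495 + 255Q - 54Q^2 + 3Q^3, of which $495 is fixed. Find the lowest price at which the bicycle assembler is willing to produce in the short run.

$12 per unit

Short-run supply begins at min AVC. From VC = 255Q - 54Q^2 + 3Q^3, AVC = 255 - 54Q + 3Q^2.
At the minimum of AVC, MC = AVC. MC = 255 - 108Q + 9Q^2; setting MC = AVC gives 6Q^2 - 54Q = 0, so Q = 9. min AVC = 12.
So the shutdown price is $12.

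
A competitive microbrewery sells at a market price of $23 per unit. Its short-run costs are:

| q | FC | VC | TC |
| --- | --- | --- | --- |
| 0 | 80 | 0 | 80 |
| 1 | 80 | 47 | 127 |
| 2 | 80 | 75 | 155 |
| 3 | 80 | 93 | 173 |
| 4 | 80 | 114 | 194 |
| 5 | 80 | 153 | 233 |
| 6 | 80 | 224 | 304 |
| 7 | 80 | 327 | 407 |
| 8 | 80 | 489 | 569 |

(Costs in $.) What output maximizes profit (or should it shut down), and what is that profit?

Tabulate TR − TC: q=0: -80; q=1: -104; q=2: -109; q=3: -104; q=4: -102; q=5: -118; q=6: -166; q=7: -246; q=8: -385.
Profit is highest at q = 0. Equivalently, the lowest AVC in the table is 114/4 ≈ $28.50 at q = 4, and P = $23 falls below it — price never covers variable cost, so the firm shuts down and loses only its fixed cost.

q = 0 (shut down); profit = -$80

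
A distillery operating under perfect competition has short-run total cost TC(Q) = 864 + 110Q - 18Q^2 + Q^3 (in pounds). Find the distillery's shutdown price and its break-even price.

Shutdown price = £29; break-even price = £110

AVC = 110 - 18Q + Q^2; minimized at Q = 9, giving min AVC = £29. That is the shutdown price.
ATC = 864/Q + 110 - 18Q + Q^2. Setting dATC/dQ = −864/Q^2 − 18 + 2Q = 0 gives Q = 12 (since 2·12^3 − 18·12^2 = 864).
min ATC = 864/12 + 110 − 18·12 + 12^2 = £110. That is the break-even price.
Between these two prices the firm operates at a loss; above £110 it earns a profit.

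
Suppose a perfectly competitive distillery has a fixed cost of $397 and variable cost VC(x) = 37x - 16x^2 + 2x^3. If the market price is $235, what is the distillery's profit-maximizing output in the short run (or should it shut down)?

Produce at x = 9

From TC, MC = TC'(x) = 37 - 32x + 6x^2 and AVC = VC/x = 37 - 16x + 2x^2.
AVC hits its minimum where MC = AVC, at x = 4, giving min AVC = 37 - 16·4 + 2·4^2 = $5.
P = $235 exceeds min AVC = $5, so the firm stays open.
Solving P = MC: -198 - 32x + 6x^2 = 0 ⇒ x = -11/3 or 9. On the upward-sloping branch, x* = 9.
Check: AVC at x = 9 is $55 ≤ P, so revenue covers variable cost.
Profit = P·x − TC = 235·9 − 892 = $1223.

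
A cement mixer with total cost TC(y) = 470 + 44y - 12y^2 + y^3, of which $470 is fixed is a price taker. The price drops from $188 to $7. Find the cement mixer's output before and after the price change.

MC = 44 - 24y + 3y^2; the shutdown threshold is min AVC = $8 (at y = 6).
At P = $188 ≥ min AVC, set P = MC on the rising branch: y = 12.
At P = $7 < min AVC = $8, price no longer covers variable cost at any output, so the firm shuts down: y = 0.

Output falls from 12 to 0 (the firm shuts down)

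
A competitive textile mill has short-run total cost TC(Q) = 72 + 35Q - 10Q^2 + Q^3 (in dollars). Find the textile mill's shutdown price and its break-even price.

Shutdown price = $10; break-even price = $23

Shutdown price = min AVC. AVC = 35 - 10Q + Q^2, with vertex at Q = 5 and minimum $10.
ATC = 72/Q + 35 - 10Q + Q^2. Setting dATC/dQ = −72/Q^2 − 10 + 2Q = 0 gives Q = 6 (since 2·6^3 − 10·6^2 = 72).
min ATC = 72/6 + 35 − 10·6 + 6^2 = $23. That is the break-even price.
Between these two prices the firm operates at a loss; above $23 it earns a profit.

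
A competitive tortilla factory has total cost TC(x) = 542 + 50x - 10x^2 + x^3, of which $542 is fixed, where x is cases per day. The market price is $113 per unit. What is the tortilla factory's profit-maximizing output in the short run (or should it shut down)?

Produce at x = 9

From TC, MC = TC'(x) = 50 - 20x + 3x^2 and AVC = VC/x = 50 - 10x + x^2.
AVC hits its minimum where MC = AVC, at x = 5, giving min AVC = 50 - 10·5 + 5^2 = $25.
Because $113 ≥ $25, revenue can cover variable cost; the firm operates.
Solving P = MC: -63 - 20x + 3x^2 = 0 ⇒ x = -7/3 or 9. On the upward-sloping branch, x* = 9.
Check: AVC at x = 9 is $41 ≤ P, so revenue covers variable cost.
Profit = P·x − TC = 113·9 − 911 = $106.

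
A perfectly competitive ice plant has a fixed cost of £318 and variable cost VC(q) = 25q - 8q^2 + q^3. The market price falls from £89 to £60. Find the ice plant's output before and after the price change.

Output falls from 8 to 7

AVC = 25 - 8q + q^2, minimized at q = 4 where min AVC = £9. MC = 25 - 16q + 3q^2.
With P = £89 above the shutdown price, P = MC gives q = 8.
At P = £60 ≥ min AVC, set P = MC: q = 7. The firm stays open but cuts output.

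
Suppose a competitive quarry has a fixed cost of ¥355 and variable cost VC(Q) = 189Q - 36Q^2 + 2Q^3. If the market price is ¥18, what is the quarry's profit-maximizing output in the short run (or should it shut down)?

Variable cost is VC = 189Q - 36Q^2 + 2Q^3, so AVC = VC/Q = 189 - 36Q + 2Q^2 and MC = dTC/dQ = 189 - 72Q + 6Q^2.
AVC hits its minimum where MC = AVC, at Q = 9, giving min AVC = 189 - 36·9 + 2·9^2 = ¥27.
Since P = ¥18 < min AVC = ¥27, price fails to cover variable cost at any output.
Best response: produce nothing and absorb the ¥355 fixed cost.

Shut down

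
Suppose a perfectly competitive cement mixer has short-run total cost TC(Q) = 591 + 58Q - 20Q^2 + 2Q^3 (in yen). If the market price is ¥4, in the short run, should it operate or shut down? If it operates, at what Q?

Shut down

Variable cost is VC = 58Q - 20Q^2 + 2Q^3, so AVC = VC/Q = 58 - 20Q + 2Q^2 and MC = dTC/dQ = 58 - 40Q + 6Q^2.
AVC is minimized where dAVC/dQ = -20 + 4Q = 0, at Q = 5; min AVC = 58 - 20·5 + 2·5^2 = ¥8.
With P < min AVC (¥4 < ¥8), every unit sold adds to the loss.
Shutting down limits the loss to fixed cost, ¥591.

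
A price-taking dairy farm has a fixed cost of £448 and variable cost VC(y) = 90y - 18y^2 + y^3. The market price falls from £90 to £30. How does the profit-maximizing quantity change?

MC = 90 - 36y + 3y^2; the shutdown threshold is min AVC = £9 (at y = 9).
With P = £90 above the shutdown price, P = MC gives y = 12.
At P = £30 ≥ min AVC, set P = MC: y = 10. The firm stays open but cuts output.

Output falls from 12 to 10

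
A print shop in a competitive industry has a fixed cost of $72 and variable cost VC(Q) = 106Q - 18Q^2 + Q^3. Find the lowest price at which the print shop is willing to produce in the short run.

$25 per unit

The shutdown price is the minimum of AVC. VC = 106Q - 18Q^2 + Q^3, so AVC = 106 - 18Q + Q^2.
At the minimum of AVC, MC = AVC. MC = 106 - 36Q + 3Q^2; setting MC = AVC gives 2Q^2 - 18Q = 0, so Q = 9. min AVC = 25.
So the shutdown price is $25.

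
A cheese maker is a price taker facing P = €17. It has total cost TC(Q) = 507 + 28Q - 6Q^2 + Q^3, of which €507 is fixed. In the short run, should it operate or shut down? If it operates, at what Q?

From TC, MC = TC'(Q) = 28 - 12Q + 3Q^2 and AVC = VC/Q = 28 - 6Q + Q^2.
AVC hits its minimum where MC = AVC, at Q = 3, giving min AVC = 28 - 6·3 + 3^2 = €19.
With P < min AVC (€17 < €19), every unit sold adds to the loss.
The firm minimizes its loss by shutting down and losing only its fixed cost of €507.

Shut down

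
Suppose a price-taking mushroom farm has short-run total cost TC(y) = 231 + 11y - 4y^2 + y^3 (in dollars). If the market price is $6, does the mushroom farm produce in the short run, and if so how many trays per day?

Strip out fixed cost: VC = 11y - 4y^2 + y^3. Then AVC = 11 - 4y + y^2 and MC = 11 - 8y + 3y^2.
The AVC parabola has its vertex at y = 4/2 = 2, where AVC = 11 - 4·2 + 2^2 = $7.
With P < min AVC ($6 < $7), every unit sold adds to the loss.
The firm minimizes its loss by shutting down and losing only its fixed cost of $231.

Shut down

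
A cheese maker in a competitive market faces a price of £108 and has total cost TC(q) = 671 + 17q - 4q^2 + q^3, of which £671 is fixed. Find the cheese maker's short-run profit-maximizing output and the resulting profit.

Profit = -£181 at q = 7

AVC = 17 - 4q + q^2 has its minimum £13 at q = 2; price £108 clears that bar, so the firm operates.
MC = 17 - 8q + 3q^2. Setting P = MC and taking the root on the rising branch gives q* = 7.
TR = 108·7 = 756. TC = 671 + 266 = 937. Profit = 756 − 937 = -£181.
That loss of £181 beats the £671 the firm would lose by shutting down; producing recovers £490 of fixed cost.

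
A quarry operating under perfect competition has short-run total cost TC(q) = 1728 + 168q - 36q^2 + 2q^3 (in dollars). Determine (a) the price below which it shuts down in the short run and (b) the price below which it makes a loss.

Shutdown price = $6; break-even price = $168

AVC = 168 - 36q + 2q^2; minimized at q = 9, giving min AVC = $6. That is the shutdown price.
ATC = 1728/q + 168 - 36q + 2q^2. Setting dATC/dq = −1728/q^2 − 36 + 4q = 0 gives q = 12 (since 4·12^3 − 36·12^2 = 1728).
min ATC = 1728/12 + 168 − 36·12 + 2·12^2 = $168. That is the break-even price.
Between these two prices the firm operates at a loss; above $168 it earns a profit.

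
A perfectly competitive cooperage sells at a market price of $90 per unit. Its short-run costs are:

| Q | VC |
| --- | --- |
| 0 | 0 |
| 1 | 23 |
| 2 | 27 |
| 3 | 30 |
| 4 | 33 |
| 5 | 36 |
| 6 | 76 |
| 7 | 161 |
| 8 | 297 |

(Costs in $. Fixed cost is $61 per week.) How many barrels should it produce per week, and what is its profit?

Q = 7; profit = $408

Tabulate TR − TC: Q=0: -61; Q=1: 6; Q=2: 92; Q=3: 179; Q=4: 266; Q=5: 353; Q=6: 403; Q=7: 408; Q=8: 362.
Profit is maximized at Q = 7. AVC there is 161/7 = $23 ≤ P, so producing beats shutting down (which would give -$61).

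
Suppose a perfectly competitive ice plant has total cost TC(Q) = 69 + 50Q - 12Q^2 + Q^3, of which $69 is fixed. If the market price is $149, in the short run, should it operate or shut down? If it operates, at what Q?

Produce at Q = 11

From TC, MC = TC'(Q) = 50 - 24Q + 3Q^2 and AVC = VC/Q = 50 - 12Q + Q^2.
AVC is minimized where dAVC/dQ = -12 + 2Q = 0, at Q = 6; min AVC = 50 - 12·6 + 6^2 = $14.
Since P = $149 ≥ min AVC = $14, price covers variable cost and the firm should produce.
Set P = MC: 149 = 50 - 24Q + 3Q^2 → -99 - 24Q + 3Q^2 = 0. The roots are Q = -3 and Q = 11; the profit-maximizing output is on the rising part of MC, so Q* = 11.
Check: AVC at Q = 11 is $39 ≤ P, so revenue covers variable cost.
Profit = P·Q − TC = 149·11 − 498 = $1141.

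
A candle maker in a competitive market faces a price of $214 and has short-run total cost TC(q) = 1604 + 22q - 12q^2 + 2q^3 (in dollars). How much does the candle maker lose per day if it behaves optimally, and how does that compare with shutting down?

Profit = -$324 at q = 8

AVC = 22 - 12q + 2q^2 has its minimum $4 at q = 3; price $214 clears that bar, so the firm operates.
MC = 22 - 24q + 6q^2. Setting P = MC and taking the root on the rising branch gives q* = 8.
TR = 214·8 = 1712. TC = 1604 + 432 = 2036. Profit = 1712 − 2036 = -$324.
By producing, the firm covers all variable cost plus $1280 of fixed cost; shutting down would lose the full $1604.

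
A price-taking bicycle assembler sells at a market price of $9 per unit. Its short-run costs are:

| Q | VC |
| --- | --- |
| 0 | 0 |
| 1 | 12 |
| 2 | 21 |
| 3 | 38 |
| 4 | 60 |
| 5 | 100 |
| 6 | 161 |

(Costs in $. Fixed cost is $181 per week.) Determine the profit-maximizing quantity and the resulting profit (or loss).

Q = 0 (shut down); profit = -$181

Compute π = P·Q − TC at each output: Q=0: -181; Q=1: -184; Q=2: -184; Q=3: -192; Q=4: -205; Q=5: -236; Q=6: -288.
Profit is highest at Q = 0. Equivalently, the lowest AVC in the table is 21/2 ≈ $10.50 at Q = 2, and P = $9 falls below it — price never covers variable cost, so the firm shuts down and loses only its fixed cost.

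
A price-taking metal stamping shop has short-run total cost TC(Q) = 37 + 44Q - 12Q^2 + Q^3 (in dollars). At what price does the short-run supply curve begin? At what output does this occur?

$8 per unit, at Q = 6

The shutdown price is the minimum of AVC. VC = 44Q - 12Q^2 + Q^3, so AVC = 44 - 12Q + Q^2.
At the minimum of AVC, MC = AVC. MC = 44 - 24Q + 3Q^2; setting MC = AVC gives 2Q^2 - 12Q = 0, so Q = 6. min AVC = 8.
The firm shuts down for any P below $8.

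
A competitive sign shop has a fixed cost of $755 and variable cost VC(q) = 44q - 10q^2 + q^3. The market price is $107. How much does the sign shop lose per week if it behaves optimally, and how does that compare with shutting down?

Profit = -$107 at q = 9

AVC = 44 - 10q + q^2 has its minimum $19 at q = 5; price $107 clears that bar, so the firm operates.
With MC = 44 - 20q + 3q^2, P = MC on the upward-sloping part at q* = 9.
TR = 107·9 = 963. TC = 755 + 315 = 1070. Profit = 963 − 1070 = -$107.
By producing, the firm covers all variable cost plus $648 of fixed cost; shutting down would lose the full $755.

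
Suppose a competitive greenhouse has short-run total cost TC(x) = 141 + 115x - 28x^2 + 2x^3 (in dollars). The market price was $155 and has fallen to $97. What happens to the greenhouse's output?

MC = 115 - 56x + 6x^2; the shutdown threshold is min AVC = $17 (at x = 7).
At P = $155 ≥ min AVC, set P = MC on the rising branch: x = 10.
At P = $97 ≥ min AVC, set P = MC: x = 9. The firm stays open but cuts output.

Output falls from 10 to 9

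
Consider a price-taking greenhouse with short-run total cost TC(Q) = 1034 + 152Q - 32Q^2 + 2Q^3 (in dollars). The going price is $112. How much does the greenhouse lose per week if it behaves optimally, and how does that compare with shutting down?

AVC = 152 - 32Q + 2Q^2; min AVC = $24 at Q = 8. Since P = $112 ≥ min AVC, the firm produces.
MC = 152 - 64Q + 6Q^2. Setting P = MC and taking the root on the rising branch gives Q* = 10.
TR = 112·10 = 1120. TC = 1034 + 320 = 1354. Profit = 1120 − 1354 = -$234.
By producing, the firm covers all variable cost plus $800 of fixed cost; shutting down would lose the full $1034.

Profit = -$234 at Q = 10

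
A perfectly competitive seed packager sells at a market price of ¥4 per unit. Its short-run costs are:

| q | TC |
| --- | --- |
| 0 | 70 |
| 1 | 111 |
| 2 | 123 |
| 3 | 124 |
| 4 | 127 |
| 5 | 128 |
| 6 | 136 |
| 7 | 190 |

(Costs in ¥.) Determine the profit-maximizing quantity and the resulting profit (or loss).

Compute π = P·q − TC at each output: q=0: -70; q=1: -107; q=2: -115; q=3: -112; q=4: -111; q=5: -108; q=6: -112; q=7: -162.
Profit is highest at q = 0. Equivalently, the lowest AVC in the table is 66/6 ≈ ¥11 at q = 6, and P = ¥4 falls below it — price never covers variable cost, so the firm shuts down and loses only its fixed cost.

q = 0 (shut down); profit = -¥70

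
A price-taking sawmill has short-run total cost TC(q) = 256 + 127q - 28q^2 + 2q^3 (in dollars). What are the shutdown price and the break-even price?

Shutdown price = $29; break-even price = $63

Shutdown price = min AVC. AVC = 127 - 28q + 2q^2, with vertex at q = 7 and minimum $29.
ATC = 256/q + 127 - 28q + 2q^2. Setting dATC/dq = −256/q^2 − 28 + 4q = 0 gives q = 8 (since 4·8^3 − 28·8^2 = 256).
min ATC = 256/8 + 127 − 28·8 + 2·8^2 = $63. That is the break-even price.
Between these two prices the firm operates at a loss; above $63 it earns a profit.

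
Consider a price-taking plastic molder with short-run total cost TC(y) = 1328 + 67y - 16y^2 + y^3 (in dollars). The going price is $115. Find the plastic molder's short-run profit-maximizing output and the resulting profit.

AVC = 67 - 16y + y^2; min AVC = $3 at y = 8. Since P = $115 ≥ min AVC, the firm produces.
With MC = 67 - 32y + 3y^2, P = MC on the upward-sloping part at y* = 12.
TR = 115·12 = 1380. TC = 1328 + 228 = 1556. Profit = 1380 − 1556 = -$176.
That loss of $176 beats the $1328 the firm would lose by shutting down; producing recovers $1152 of fixed cost.

Profit = -$176 at y = 12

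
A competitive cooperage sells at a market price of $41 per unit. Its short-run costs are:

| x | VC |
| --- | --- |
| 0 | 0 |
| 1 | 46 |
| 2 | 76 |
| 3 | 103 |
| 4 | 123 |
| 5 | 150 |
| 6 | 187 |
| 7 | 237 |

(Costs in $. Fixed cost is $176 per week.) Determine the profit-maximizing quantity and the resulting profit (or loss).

Compute π = P·x − TC at each output: x=0: -176; x=1: -181; x=2: -170; x=3: -156; x=4: -135; x=5: -121; x=6: -117; x=7: -126.
Profit is maximized at x = 6. AVC there is 187/6 = $31.17 ≤ P, so producing beats shutting down (which would give -$176).

x = 6; profit = -$117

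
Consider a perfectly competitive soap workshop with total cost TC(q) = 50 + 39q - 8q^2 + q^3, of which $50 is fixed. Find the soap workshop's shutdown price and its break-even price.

Shutdown price = $23; break-even price = $34

AVC = 39 - 8q + q^2; minimized at q = 4, giving min AVC = $23. That is the shutdown price.
ATC = 50/q + 39 - 8q + q^2. Setting dATC/dq = −50/q^2 − 8 + 2q = 0 gives q = 5 (since 2·5^3 − 8·5^2 = 50).
min ATC = 50/5 + 39 − 8·5 + 5^2 = $34. That is the break-even price.
Between these two prices the firm operates at a loss; above $34 it earns a profit.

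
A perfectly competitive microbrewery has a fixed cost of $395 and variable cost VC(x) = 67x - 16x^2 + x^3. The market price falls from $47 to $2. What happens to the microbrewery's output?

Output falls from 10 to 0 (the firm shuts down)

AVC = 67 - 16x + x^2, minimized at x = 8 where min AVC = $3. MC = 67 - 32x + 3x^2.
At P = $47 ≥ min AVC, set P = MC on the rising branch: x = 10.
At P = $2 < min AVC = $3, price no longer covers variable cost at any output, so the firm shuts down: x = 0.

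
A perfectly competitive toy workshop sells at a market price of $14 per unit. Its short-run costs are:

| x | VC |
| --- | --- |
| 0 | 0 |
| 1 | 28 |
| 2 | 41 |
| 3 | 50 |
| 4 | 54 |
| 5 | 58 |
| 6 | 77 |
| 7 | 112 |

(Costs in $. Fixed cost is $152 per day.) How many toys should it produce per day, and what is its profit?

x = 5; profit = -$140

Profit at each row (π = 14x − TC): x=0: -152; x=1: -166; x=2: -165; x=3: -160; x=4: -150; x=5: -140; x=6: -145; x=7: -166.
Profit is maximized at x = 5. AVC there is 58/5 = $11.60 ≤ P, so producing beats shutting down (which would give -$152).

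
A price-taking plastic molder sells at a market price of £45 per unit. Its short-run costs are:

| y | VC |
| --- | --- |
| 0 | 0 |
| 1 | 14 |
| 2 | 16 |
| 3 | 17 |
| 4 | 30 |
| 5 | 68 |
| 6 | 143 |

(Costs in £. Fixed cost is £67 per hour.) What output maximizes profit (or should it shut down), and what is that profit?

y = 5; profit = £90

Compute π = P·y − TC at each output: y=0: -67; y=1: -36; y=2: 7; y=3: 51; y=4: 83; y=5: 90; y=6: 60.
Profit is maximized at y = 5. AVC there is 68/5 = £13.60 ≤ P, so producing beats shutting down (which would give -£67).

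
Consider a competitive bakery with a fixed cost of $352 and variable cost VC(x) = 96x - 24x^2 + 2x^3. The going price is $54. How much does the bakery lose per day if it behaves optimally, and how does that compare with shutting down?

AVC = 96 - 24x + 2x^2 has its minimum $24 at x = 6; price $54 clears that bar, so the firm operates.
MC = 96 - 48x + 6x^2. Setting P = MC and taking the root on the rising branch gives x* = 7.
TR = 54·7 = 378. TC = 352 + 182 = 534. Profit = 378 − 534 = -$156.
Shutting down would mean losing the fixed cost of $352, so operating at a loss of $156 is better by $196.

Profit = -$156 at x = 7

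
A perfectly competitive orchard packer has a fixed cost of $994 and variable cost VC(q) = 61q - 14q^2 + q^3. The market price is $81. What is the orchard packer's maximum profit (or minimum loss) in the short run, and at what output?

AVC = 61 - 14q + q^2; min AVC = $12 at q = 7. Since P = $81 ≥ min AVC, the firm produces.
MC = 61 - 28q + 3q^2. Setting P = MC and taking the root on the rising branch gives q* = 10.
TR = 81·10 = 810. TC = 994 + 210 = 1204. Profit = 810 − 1204 = -$394.
That loss of $394 beats the $994 the firm would lose by shutting down; producing recovers $600 of fixed cost.

Profit = -$394 at q = 10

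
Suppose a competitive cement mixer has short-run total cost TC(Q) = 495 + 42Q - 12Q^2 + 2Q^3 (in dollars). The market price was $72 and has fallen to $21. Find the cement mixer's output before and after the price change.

AVC = 42 - 12Q + 2Q^2, minimized at Q = 3 where min AVC = $24. MC = 42 - 24Q + 6Q^2.
At P = $72 ≥ min AVC, set P = MC on the rising branch: Q = 5.
At P = $21 < min AVC = $24, price no longer covers variable cost at any output, so the firm shuts down: Q = 0.

Output falls from 5 to 0 (the firm shuts down)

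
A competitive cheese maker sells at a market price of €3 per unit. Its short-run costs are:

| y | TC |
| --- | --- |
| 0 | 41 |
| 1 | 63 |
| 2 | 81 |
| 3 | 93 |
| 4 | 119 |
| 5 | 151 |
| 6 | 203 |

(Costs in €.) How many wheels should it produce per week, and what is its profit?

y = 0 (shut down); profit = -€41

Compute π = P·y − TC at each output: y=0: -41; y=1: -60; y=2: -75; y=3: -84; y=4: -107; y=5: -136; y=6: -185.
Profit is highest at y = 0. Equivalently, the lowest AVC in the table is 52/3 ≈ €17.33 at y = 3, and P = €3 falls below it — price never covers variable cost, so the firm shuts down and loses only its fixed cost.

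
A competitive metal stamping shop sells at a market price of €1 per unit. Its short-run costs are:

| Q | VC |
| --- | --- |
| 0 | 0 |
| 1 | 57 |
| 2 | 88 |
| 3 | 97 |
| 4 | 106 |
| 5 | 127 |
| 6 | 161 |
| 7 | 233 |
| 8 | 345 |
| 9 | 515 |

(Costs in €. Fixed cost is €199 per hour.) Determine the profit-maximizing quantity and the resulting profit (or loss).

Tabulate TR − TC: Q=0: -199; Q=1: -255; Q=2: -285; Q=3: -293; Q=4: -301; Q=5: -321; Q=6: -354; Q=7: -425; Q=8: -536; Q=9: -705.
Profit is highest at Q = 0. Equivalently, the lowest AVC in the table is 127/5 ≈ €25.40 at Q = 5, and P = €1 falls below it — price never covers variable cost, so the firm shuts down and loses only its fixed cost.

Q = 0 (shut down); profit = -€199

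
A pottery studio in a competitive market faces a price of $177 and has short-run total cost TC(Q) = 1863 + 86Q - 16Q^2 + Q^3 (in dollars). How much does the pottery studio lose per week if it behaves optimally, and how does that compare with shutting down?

Profit = -$173 at Q = 13

AVC = 86 - 16Q + Q^2; min AVC = $22 at Q = 8. Since P = $177 ≥ min AVC, the firm produces.
With MC = 86 - 32Q + 3Q^2, P = MC on the upward-sloping part at Q* = 13.
TR = 177·13 = 2301. TC = 1863 + 611 = 2474. Profit = 2301 − 2474 = -$173.
That loss of $173 beats the $1863 the firm would lose by shutting down; producing recovers $1690 of fixed cost.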